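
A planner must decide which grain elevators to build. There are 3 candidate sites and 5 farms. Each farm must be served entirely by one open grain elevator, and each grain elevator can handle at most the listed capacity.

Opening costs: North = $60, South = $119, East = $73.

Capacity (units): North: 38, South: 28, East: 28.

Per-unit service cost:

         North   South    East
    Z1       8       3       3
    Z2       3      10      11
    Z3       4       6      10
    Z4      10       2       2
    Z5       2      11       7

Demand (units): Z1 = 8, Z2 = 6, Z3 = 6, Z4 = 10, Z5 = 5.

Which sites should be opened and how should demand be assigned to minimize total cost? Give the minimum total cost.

Open {North, East}: Z1→East 3·8=24, Z2→North 3·6=18, Z3→North 4·6=24, Z4→East 2·10=20, Z5→North 2·5=10.
Loads: North carries 17/38, East carries 18/28. Service 96; fixed 133; total 229.
Next best feasible plan costs 254.

Minimum total cost: 229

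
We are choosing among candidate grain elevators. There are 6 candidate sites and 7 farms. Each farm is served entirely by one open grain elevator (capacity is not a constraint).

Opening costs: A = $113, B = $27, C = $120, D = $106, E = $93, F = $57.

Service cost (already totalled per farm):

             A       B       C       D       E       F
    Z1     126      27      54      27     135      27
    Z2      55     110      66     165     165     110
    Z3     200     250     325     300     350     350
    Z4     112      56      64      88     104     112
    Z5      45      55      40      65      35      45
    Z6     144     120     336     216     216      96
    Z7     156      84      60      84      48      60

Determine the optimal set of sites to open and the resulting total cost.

For any fixed open set, each farm goes to its cheapest open site; total = fixed + service.
{A, B}: Z1→B 27, Z2→A 55, Z3→A 200, Z4→B 56, Z5→A 45, Z6→B 120, Z7→B 84. Service 587; fixed 140; total 727.
{B, F}: service 644 + fixed 84 = 728
{B}: service 702 + fixed 27 = 729
{A, B, C, D, E, F}: service 517 + fixed 516 = 1033
No other subset beats 727.

Open A and B; minimum total cost 727.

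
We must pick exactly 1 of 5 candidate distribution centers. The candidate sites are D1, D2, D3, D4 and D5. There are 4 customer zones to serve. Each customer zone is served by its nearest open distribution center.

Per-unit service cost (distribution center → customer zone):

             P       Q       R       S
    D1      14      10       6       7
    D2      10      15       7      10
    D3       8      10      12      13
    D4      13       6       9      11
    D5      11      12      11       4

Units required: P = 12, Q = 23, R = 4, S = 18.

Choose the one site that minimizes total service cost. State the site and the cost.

Choose D5 only; total service cost 524.

With exactly 1 open, each customer zone uses its cheapest among the chosen.
{D5}: P→D5 11·12=132, Q→D5 12·23=276, R→D5 11·4=44, S→D5 4·18=72. Service cost 524.
{D4}: service cost 528
{D1}: service cost 548
Among all 5 size-1 choices, {D5} is lowest.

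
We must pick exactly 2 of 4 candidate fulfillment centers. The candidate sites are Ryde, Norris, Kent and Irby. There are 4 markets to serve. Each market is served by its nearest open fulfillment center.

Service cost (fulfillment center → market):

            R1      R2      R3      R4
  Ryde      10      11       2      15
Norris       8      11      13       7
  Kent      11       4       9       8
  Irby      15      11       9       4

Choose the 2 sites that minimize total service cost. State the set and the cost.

Choose Ryde and Kent; total service cost 24.

With exactly 2 open, each market uses its cheapest among the chosen.
{Ryde, Kent}: R1→Ryde 10, R2→Kent 4, R3→Ryde 2, R4→Kent 8. Service cost 24.
{Ryde, Irby}: service cost 27
{Ryde, Norris}: service cost 28
Among all 6 size-2 choices, {Ryde, Kent} is lowest.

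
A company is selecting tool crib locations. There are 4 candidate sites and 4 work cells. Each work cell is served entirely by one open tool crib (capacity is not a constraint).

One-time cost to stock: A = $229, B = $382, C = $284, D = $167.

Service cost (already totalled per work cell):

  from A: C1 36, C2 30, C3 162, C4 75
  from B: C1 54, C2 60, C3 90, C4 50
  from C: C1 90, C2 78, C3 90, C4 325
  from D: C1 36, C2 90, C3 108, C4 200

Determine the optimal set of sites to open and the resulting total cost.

For any fixed open set, each work cell goes to its cheapest open site; total = fixed + service.
{A}: C1→A 36, C2→A 30, C3→A 162, C4→A 75. Service 303; fixed 229; total 532.
{D}: C1→D 36, C2→D 90, C3→D 108, C4→D 200. Service 434; fixed 167; total 601.
{B}: service 254 + fixed 382 = 636
{A, B, C, D}: service 206 + fixed 1062 = 1268
No other subset beats 532.

Open A only; minimum total cost 532.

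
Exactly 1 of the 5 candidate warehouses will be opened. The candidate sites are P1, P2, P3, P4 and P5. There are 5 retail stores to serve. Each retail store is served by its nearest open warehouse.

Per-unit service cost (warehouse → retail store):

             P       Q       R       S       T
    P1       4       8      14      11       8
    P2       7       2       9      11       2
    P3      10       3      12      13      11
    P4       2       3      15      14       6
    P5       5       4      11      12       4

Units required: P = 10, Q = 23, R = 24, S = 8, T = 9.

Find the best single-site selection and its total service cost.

Choose P2 only; total service cost 438.

With exactly 1 open, each retail store uses its cheapest among the chosen.
{P2}: P→P2 7·10=70, Q→P2 2·23=46, R→P2 9·24=216, S→P2 11·8=88, T→P2 2·9=18. Service cost 438.
{P5}: service cost 538
{P4}: service cost 615
Among all 5 size-1 choices, {P2} is lowest.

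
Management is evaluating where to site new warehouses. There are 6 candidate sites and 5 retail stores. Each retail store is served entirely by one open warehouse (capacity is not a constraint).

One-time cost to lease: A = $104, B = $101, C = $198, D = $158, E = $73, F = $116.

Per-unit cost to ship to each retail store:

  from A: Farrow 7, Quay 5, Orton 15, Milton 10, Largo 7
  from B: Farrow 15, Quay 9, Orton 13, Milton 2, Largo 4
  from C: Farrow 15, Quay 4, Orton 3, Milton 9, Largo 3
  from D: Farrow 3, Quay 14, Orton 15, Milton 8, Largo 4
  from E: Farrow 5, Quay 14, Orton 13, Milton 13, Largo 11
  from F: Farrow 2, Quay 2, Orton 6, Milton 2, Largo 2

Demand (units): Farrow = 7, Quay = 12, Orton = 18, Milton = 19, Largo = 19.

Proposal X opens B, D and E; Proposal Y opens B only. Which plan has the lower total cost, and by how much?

Proposal Y is cheaper by 147.

Proposal X: {B, D, E}: Farrow→D 3·7=21, Quay→B 9·12=108, Orton→B 13·18=234, Milton→B 2·19=38, Largo→B 4·19=76. Service 477; fixed 332; total 809.
Proposal Y: {B}: Farrow→B 15·7=105, Quay→B 9·12=108, Orton→B 13·18=234, Milton→B 2·19=38, Largo→B 4·19=76. Service 561; fixed 101; total 662.
Difference: |809 − 662| = 147.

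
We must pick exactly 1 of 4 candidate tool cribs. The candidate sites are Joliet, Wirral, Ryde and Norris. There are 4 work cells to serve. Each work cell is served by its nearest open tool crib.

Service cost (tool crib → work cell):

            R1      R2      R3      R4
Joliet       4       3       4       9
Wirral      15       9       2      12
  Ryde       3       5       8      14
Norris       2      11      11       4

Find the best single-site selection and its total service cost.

With exactly 1 open, each work cell uses its cheapest among the chosen.
{Joliet}: R1→Joliet 4, R2→Joliet 3, R3→Joliet 4, R4→Joliet 9. Service cost 20.
{Norris}: service cost 28
{Ryde}: service cost 30
Among all 4 size-1 choices, {Joliet} is lowest.

Choose Joliet only; total service cost 20.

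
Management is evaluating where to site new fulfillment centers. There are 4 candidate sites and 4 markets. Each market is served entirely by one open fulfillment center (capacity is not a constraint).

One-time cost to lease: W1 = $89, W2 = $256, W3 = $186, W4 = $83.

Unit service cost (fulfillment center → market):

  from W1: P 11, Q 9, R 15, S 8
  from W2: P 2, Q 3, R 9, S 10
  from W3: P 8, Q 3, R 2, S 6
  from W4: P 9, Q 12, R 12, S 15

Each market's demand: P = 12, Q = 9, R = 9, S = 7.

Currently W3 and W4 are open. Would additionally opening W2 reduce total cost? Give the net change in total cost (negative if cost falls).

No — net change +184 (cost rises by 184).

Current service cost with {W3, W4}: 183.
Adding W2: each market re-picks its cheapest; new service cost 111, saving 72.
Extra fixed cost: 256. Net change = 256 − 72 = 184.
(Totals: 452 → 636.)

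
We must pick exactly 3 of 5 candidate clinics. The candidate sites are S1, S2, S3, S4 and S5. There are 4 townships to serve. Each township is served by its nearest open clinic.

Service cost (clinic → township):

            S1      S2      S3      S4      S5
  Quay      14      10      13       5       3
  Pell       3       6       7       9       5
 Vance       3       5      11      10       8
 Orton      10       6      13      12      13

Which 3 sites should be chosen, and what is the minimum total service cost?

With exactly 3 open, each township uses its cheapest among the chosen.
{S1, S2, S5}: Quay→S5 3, Pell→S1 3, Vance→S1 3, Orton→S2 6. Service cost 15.
{S1, S2, S4}: service cost 17
{S1, S3, S5}: service cost 19
Among all 10 size-3 choices, {S1, S2, S5} is lowest.

Choose S1, S2 and S5; total service cost 15.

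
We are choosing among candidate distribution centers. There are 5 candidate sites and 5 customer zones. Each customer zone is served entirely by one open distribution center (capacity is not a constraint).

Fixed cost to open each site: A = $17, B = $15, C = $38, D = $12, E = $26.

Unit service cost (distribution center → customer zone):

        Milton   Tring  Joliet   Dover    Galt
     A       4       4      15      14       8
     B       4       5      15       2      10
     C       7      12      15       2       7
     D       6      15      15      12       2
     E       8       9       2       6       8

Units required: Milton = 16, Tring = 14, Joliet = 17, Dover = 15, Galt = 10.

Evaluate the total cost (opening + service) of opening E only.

Total cost: 484

Each customer zone is assigned to its cheapest site among the open ones.
{E}: Milton→E 8·16=128, Tring→E 9·14=126, Joliet→E 2·17=34, Dover→E 6·15=90, Galt→E 8·10=80. Service 458; fixed 26; total 484.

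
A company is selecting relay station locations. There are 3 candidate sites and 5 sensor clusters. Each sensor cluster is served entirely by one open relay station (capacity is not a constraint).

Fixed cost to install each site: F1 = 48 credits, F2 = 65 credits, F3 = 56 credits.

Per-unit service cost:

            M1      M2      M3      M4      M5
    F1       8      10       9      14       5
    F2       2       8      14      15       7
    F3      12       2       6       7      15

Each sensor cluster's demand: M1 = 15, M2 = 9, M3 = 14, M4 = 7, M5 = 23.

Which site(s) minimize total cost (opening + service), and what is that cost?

For any fixed open set, each sensor cluster goes to its cheapest open site; total = fixed + service.
{F2, F3}: M1→F2 2·15=30, M2→F3 2·9=18, M3→F3 6·14=84, M4→F3 7·7=49, M5→F2 7·23=161. Service 342; fixed 121; total 463.
{F1, F2, F3}: service 296 + fixed 169 = 465
{F1, F3}: M1→F1 8·15=120, M2→F3 2·9=18, M3→F3 6·14=84, M4→F3 7·7=49, M5→F1 5·23=115. Service 386; fixed 104; total 490.
{F1}: service 549 + fixed 48 = 597
No other subset beats 463.

Open F2 and F3; minimum total cost 463.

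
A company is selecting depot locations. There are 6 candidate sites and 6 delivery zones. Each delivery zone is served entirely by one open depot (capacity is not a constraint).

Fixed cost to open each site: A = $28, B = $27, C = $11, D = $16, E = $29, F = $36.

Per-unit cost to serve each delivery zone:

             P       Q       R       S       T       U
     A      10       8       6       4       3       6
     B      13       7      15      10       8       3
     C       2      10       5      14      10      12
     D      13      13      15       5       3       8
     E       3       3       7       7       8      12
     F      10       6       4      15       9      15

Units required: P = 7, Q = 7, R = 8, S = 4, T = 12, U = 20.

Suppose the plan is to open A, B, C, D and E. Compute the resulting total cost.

Each delivery zone is assigned to its cheapest site among the open ones.
{A, B, C, D, E}: P→C 2·7=14, Q→E 3·7=21, R→C 5·8=40, S→A 4·4=16, T→A 3·12=36, U→B 3·20=60. Service 187; fixed 111; total 298.

Total cost: 298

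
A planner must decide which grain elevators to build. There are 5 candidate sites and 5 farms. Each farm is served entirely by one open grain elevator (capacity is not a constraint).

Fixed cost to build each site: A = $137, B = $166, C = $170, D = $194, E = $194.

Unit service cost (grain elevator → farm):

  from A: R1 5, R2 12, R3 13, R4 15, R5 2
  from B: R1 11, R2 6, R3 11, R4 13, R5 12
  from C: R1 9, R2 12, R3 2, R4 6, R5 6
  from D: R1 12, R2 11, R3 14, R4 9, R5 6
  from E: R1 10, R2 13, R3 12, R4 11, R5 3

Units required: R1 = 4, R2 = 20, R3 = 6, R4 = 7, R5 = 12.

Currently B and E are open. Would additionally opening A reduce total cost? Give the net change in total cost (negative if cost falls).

Current service cost with {B, E}: 339.
Adding A: each farm re-picks its cheapest; new service cost 307, saving 32.
Extra fixed cost: 137. Net change = 137 − 32 = 105.
(Totals: 699 → 804.)

No — net change +105 (cost rises by 105).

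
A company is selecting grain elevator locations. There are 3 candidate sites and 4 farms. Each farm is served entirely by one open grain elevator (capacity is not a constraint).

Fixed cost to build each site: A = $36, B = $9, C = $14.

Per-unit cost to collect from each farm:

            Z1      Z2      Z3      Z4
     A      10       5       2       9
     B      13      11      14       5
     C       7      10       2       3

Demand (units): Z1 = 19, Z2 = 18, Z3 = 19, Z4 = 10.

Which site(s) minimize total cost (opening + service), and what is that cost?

For any fixed open set, each farm goes to its cheapest open site; total = fixed + service.
{A, C}: Z1→C 7·19=133, Z2→A 5·18=90, Z3→A 2·19=38, Z4→C 3·10=30. Service 291; fixed 50; total 341.
{A, B, C}: service 291 + fixed 59 = 350
{C}: service 381 + fixed 14 = 395
{B}: Z1→B 13·19=247, Z2→B 11·18=198, Z3→B 14·19=266, Z4→B 5·10=50. Service 761; fixed 9; total 770.
No other subset beats 341.

Open A and C; minimum total cost 341.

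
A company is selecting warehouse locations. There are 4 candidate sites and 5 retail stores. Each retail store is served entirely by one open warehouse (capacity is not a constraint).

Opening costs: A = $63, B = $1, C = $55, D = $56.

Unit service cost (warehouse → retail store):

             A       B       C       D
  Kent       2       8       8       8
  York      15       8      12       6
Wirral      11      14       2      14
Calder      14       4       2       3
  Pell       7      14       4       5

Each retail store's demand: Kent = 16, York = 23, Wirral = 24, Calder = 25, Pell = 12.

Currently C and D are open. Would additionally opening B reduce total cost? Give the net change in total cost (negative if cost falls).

No — net change +1 (cost rises by 1).

Current service cost with {C, D}: 412.
Adding B: each retail store re-picks its cheapest; new service cost 412, saving 0.
Extra fixed cost: 1. Net change = 1 − 0 = 1.
(Totals: 523 → 524.)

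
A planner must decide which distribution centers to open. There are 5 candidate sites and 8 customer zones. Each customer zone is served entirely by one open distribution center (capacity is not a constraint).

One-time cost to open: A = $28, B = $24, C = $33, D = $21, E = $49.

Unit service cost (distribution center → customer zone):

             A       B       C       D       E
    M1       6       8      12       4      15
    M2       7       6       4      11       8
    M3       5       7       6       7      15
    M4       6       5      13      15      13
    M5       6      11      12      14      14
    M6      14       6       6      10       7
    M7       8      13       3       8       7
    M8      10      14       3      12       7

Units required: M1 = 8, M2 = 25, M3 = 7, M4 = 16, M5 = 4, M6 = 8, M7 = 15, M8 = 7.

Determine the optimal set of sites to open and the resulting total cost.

For any fixed open set, each customer zone goes to its cheapest open site; total = fixed + service.
{A, C}: M1→A 6·8=48, M2→C 4·25=100, M3→A 5·7=35, M4→A 6·16=96, M5→A 6·4=24, M6→C 6·8=48, M7→C 3·15=45, M8→C 3·7=21. Service 417; fixed 61; total 478.
{A, C, D}: service 401 + fixed 82 = 483
{A, B, C}: service 401 + fixed 85 = 486
{A, B, C, D, E}: service 385 + fixed 155 = 540
No other subset beats 478.

Open A and C; minimum total cost 478.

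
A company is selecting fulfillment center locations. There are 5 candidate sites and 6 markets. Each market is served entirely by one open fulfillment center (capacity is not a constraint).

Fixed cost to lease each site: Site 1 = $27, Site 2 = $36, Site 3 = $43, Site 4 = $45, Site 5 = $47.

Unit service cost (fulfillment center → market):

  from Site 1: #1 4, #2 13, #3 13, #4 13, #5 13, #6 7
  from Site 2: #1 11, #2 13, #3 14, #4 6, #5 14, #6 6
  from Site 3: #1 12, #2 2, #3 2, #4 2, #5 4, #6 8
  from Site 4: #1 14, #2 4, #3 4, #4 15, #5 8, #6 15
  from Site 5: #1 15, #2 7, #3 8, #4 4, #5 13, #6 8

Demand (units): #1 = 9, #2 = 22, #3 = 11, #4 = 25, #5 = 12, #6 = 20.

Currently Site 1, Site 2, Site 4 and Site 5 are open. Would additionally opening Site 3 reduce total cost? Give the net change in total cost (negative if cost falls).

Current service cost with {Site 1, Site 2, Site 4, Site 5}: 484.
Adding Site 3: each market re-picks its cheapest; new service cost 320, saving 164.
Extra fixed cost: 43. Net change = 43 − 164 = -121.
(Totals: 639 → 518.)

Yes — net change −121 (cost falls by 121).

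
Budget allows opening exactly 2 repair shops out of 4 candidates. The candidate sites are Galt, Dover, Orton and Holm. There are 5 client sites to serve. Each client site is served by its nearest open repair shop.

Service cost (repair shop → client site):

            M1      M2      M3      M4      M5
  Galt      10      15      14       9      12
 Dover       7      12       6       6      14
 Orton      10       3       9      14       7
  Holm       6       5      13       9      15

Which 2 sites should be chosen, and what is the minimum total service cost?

Choose Dover and Orton; total service cost 29.

With exactly 2 open, each client site uses its cheapest among the chosen.
{Dover, Orton}: M1→Dover 7, M2→Orton 3, M3→Dover 6, M4→Dover 6, M5→Orton 7. Service cost 29.
{Orton, Holm}: service cost 34
{Dover, Holm}: service cost 37
Among all 6 size-2 choices, {Dover, Orton} is lowest.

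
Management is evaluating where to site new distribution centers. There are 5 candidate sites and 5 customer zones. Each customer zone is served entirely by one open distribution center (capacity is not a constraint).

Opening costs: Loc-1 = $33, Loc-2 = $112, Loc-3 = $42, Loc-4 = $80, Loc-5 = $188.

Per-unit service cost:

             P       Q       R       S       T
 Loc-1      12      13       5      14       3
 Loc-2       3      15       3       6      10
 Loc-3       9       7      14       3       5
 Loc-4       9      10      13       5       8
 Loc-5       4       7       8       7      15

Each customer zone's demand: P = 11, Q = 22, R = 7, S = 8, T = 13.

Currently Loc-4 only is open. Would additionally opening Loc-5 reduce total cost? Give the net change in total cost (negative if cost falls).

Current service cost with {Loc-4}: 554.
Adding Loc-5: each customer zone re-picks its cheapest; new service cost 398, saving 156.
Extra fixed cost: 188. Net change = 188 − 156 = 32.
(Totals: 634 → 666.)

No — net change +32 (cost rises by 32).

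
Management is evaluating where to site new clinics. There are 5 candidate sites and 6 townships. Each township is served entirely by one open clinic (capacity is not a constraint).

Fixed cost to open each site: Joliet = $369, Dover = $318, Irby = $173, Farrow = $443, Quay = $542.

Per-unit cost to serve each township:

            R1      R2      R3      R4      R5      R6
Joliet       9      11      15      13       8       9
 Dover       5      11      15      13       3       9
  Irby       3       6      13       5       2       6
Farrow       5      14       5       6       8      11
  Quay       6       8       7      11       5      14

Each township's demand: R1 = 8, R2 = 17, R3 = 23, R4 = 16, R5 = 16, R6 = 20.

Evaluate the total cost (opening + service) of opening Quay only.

Total cost: 1423

Each township is assigned to its cheapest site among the open ones.
{Quay}: R1→Quay 6·8=48, R2→Quay 8·17=136, R3→Quay 7·23=161, R4→Quay 11·16=176, R5→Quay 5·16=80, R6→Quay 14·20=280. Service 881; fixed 542; total 1423.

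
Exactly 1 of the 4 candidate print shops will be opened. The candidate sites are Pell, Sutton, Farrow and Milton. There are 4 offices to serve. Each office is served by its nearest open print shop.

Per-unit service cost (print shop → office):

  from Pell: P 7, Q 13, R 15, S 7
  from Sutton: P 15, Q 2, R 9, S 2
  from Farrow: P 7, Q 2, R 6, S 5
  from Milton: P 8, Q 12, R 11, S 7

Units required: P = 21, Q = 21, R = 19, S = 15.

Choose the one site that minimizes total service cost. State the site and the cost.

Choose Farrow only; total service cost 378.

With exactly 1 open, each office uses its cheapest among the chosen.
{Farrow}: P→Farrow 7·21=147, Q→Farrow 2·21=42, R→Farrow 6·19=114, S→Farrow 5·15=75. Service cost 378.
{Sutton}: service cost 558
{Milton}: service cost 734
Among all 4 size-1 choices, {Farrow} is lowest.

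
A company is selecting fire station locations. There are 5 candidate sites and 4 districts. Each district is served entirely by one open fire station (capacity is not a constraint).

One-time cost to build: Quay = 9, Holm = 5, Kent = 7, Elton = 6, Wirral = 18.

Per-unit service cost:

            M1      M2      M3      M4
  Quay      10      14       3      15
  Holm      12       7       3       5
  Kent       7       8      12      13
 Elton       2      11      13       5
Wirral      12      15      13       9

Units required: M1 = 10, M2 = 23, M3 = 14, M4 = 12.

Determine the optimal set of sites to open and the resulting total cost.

Open Holm and Elton; minimum total cost 294.

For any fixed open set, each district goes to its cheapest open site; total = fixed + service.
{Holm, Elton}: M1→Elton 2·10=20, M2→Holm 7·23=161, M3→Holm 3·14=42, M4→Holm 5·12=60. Service 283; fixed 11; total 294.
{Holm, Kent, Elton}: service 283 + fixed 18 = 301
{Quay, Holm, Elton}: service 283 + fixed 20 = 303
{Quay, Holm, Kent, Elton, Wirral}: service 283 + fixed 45 = 328
No other subset beats 294.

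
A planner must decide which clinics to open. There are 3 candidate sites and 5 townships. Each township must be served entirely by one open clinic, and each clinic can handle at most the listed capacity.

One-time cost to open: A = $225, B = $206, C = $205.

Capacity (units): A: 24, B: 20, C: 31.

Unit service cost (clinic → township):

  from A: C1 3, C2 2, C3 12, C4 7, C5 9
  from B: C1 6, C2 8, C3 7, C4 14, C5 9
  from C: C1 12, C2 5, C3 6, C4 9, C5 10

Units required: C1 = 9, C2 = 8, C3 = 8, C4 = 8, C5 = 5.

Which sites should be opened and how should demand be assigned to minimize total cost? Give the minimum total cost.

Minimum total cost: 638

Open {A, C}: C1→A 3·9=27, C2→A 2·8=16, C3→C 6·8=48, C4→C 9·8=72, C5→A 9·5=45.
Loads: A carries 22/24, C carries 16/31. Service 208; fixed 430; total 638.
Next best feasible plan costs 643.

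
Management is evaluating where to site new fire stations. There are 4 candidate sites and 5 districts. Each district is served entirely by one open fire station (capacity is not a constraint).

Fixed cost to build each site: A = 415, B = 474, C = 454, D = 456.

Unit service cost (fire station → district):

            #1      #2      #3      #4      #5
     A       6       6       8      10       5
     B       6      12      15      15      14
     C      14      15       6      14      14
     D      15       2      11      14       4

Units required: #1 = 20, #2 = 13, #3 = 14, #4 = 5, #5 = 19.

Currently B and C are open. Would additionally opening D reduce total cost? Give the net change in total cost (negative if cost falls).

Current service cost with {B, C}: 696.
Adding D: each district re-picks its cheapest; new service cost 376, saving 320.
Extra fixed cost: 456. Net change = 456 − 320 = 136.
(Totals: 1624 → 1760.)

No — net change +136 (cost rises by 136).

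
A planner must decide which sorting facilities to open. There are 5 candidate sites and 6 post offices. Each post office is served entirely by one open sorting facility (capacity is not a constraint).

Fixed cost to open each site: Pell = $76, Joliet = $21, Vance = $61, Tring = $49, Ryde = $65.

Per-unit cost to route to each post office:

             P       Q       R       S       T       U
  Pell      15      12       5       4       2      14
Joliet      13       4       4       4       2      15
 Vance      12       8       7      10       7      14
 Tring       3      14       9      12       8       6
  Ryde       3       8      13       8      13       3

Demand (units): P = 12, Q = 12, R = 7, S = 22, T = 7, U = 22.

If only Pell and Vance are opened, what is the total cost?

Total cost: 822

Each post office is assigned to its cheapest site among the open ones.
{Pell, Vance}: P→Vance 12·12=144, Q→Vance 8·12=96, R→Pell 5·7=35, S→Pell 4·22=88, T→Pell 2·7=14, U→Pell 14·22=308. Service 685; fixed 137; total 822.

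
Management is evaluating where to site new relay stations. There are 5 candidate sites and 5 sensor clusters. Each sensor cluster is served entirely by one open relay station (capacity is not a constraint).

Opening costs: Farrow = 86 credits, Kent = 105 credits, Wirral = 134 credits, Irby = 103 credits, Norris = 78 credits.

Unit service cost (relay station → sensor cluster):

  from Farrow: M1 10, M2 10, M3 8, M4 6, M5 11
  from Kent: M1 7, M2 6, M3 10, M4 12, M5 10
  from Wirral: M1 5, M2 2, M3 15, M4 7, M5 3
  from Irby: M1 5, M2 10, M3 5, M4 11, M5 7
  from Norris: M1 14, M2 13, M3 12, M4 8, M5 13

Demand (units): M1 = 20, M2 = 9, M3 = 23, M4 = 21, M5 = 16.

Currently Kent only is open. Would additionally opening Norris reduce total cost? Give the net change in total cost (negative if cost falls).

Current service cost with {Kent}: 836.
Adding Norris: each sensor cluster re-picks its cheapest; new service cost 752, saving 84.
Extra fixed cost: 78. Net change = 78 − 84 = -6.
(Totals: 941 → 935.)

Yes — net change −6 (cost falls by 6).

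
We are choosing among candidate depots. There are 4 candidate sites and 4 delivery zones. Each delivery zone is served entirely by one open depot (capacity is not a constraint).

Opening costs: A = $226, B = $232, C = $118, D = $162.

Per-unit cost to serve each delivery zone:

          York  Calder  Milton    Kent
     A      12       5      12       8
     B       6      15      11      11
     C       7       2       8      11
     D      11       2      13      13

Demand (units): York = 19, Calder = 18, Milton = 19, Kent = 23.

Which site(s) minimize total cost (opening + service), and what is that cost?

Open C only; minimum total cost 692.

For any fixed open set, each delivery zone goes to its cheapest open site; total = fixed + service.
{C}: York→C 7·19=133, Calder→C 2·18=36, Milton→C 8·19=152, Kent→C 11·23=253. Service 574; fixed 118; total 692.
{A, C}: York→C 7·19=133, Calder→C 2·18=36, Milton→C 8·19=152, Kent→A 8·23=184. Service 505; fixed 344; total 849.
{C, D}: service 574 + fixed 280 = 854
{A, B, C, D}: York→B 6·19=114, Calder→C 2·18=36, Milton→C 8·19=152, Kent→A 8·23=184. Service 486; fixed 738; total 1224.
No other subset beats 692.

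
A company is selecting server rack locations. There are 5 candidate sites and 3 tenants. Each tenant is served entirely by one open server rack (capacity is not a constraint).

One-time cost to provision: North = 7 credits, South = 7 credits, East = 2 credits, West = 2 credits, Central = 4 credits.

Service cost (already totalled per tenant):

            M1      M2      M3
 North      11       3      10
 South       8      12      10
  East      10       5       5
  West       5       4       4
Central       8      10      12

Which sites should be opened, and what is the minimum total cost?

For any fixed open set, each tenant goes to its cheapest open site; total = fixed + service.
{West}: M1→West 5, M2→West 4, M3→West 4. Service 13; fixed 2; total 15.
{East, West}: service 13 + fixed 4 = 17
{West, Central}: M1→West 5, M2→West 4, M3→West 4. Service 13; fixed 6; total 19.
{North, South, East, West, Central}: M1→West 5, M2→North 3, M3→West 4. Service 12; fixed 22; total 34.
No other subset beats 15.

Open West only; minimum total cost 15.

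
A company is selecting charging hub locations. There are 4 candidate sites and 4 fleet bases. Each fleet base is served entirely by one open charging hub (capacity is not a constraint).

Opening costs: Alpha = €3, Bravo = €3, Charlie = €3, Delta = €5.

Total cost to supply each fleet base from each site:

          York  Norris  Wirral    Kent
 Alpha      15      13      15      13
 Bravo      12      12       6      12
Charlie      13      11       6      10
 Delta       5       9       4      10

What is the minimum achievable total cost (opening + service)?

For any fixed open set, each fleet base goes to its cheapest open site; total = fixed + service.
{Delta}: York→Delta 5, Norris→Delta 9, Wirral→Delta 4, Kent→Delta 10. Service 28; fixed 5; total 33.
{Alpha, Delta}: service 28 + fixed 8 = 36
{Bravo, Delta}: service 28 + fixed 8 = 36
{Alpha, Bravo, Charlie, Delta}: service 28 + fixed 14 = 42
(All 15 nonempty subsets were checked; Delta only is lowest.)

Minimum total cost: 33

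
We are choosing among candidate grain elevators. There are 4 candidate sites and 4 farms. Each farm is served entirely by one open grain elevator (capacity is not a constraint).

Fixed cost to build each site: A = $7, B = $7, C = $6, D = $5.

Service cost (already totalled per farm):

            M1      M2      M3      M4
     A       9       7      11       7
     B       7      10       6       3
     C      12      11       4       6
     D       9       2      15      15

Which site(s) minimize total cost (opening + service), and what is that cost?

For any fixed open set, each farm goes to its cheapest open site; total = fixed + service.
{B, D}: M1→B 7, M2→D 2, M3→B 6, M4→B 3. Service 18; fixed 12; total 30.
{C, D}: service 21 + fixed 11 = 32
{B}: service 26 + fixed 7 = 33
{A, B, C, D}: M1→B 7, M2→D 2, M3→C 4, M4→B 3. Service 16; fixed 25; total 41.
No other subset beats 30.

Open B and D; minimum total cost 30.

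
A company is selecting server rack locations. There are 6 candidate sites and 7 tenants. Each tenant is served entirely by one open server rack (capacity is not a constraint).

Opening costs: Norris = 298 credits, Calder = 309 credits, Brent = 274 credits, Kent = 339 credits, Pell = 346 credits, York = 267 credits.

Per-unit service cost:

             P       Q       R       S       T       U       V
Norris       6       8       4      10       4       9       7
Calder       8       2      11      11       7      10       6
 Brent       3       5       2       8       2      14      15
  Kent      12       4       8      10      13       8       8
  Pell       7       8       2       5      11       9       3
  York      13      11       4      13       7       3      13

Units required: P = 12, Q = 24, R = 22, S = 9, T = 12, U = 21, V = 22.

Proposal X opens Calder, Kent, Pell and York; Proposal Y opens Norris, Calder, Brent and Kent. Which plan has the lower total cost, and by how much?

Proposal X: {Calder, Kent, Pell, York}: P→Pell 7·12=84, Q→Calder 2·24=48, R→Pell 2·22=44, S→Pell 5·9=45, T→Calder 7·12=84, U→York 3·21=63, V→Pell 3·22=66. Service 434; fixed 1261; total 1695.
Proposal Y: {Norris, Calder, Brent, Kent}: P→Brent 3·12=36, Q→Calder 2·24=48, R→Brent 2·22=44, S→Brent 8·9=72, T→Brent 2·12=24, U→Kent 8·21=168, V→Calder 6·22=132. Service 524; fixed 1220; total 1744.
Difference: |1695 − 1744| = 49.

Proposal X is cheaper by 49.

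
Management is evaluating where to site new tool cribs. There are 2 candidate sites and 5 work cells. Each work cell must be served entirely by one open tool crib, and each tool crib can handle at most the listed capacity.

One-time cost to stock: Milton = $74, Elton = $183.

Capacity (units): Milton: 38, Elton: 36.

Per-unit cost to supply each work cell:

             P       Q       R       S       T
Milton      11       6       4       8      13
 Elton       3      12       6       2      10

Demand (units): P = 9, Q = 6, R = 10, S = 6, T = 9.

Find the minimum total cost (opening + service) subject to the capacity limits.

Open {Milton, Elton}: P→Elton 3·9=27, Q→Milton 6·6=36, R→Milton 4·10=40, S→Elton 2·6=12, T→Elton 10·9=90.
Loads: Milton carries 16/38, Elton carries 24/36. Service 205; fixed 257; total 462.
Next best feasible plan costs 482.

Minimum total cost: 462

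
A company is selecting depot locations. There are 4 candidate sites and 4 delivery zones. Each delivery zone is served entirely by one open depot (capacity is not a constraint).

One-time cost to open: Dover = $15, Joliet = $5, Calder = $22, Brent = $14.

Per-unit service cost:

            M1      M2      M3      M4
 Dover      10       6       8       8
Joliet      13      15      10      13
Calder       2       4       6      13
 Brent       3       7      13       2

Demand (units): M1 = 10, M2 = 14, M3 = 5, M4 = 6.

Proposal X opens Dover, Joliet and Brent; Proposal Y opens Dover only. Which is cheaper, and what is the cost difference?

Proposal X: {Dover, Joliet, Brent}: M1→Brent 3·10=30, M2→Dover 6·14=84, M3→Dover 8·5=40, M4→Brent 2·6=12. Service 166; fixed 34; total 200.
Proposal Y: {Dover}: M1→Dover 10·10=100, M2→Dover 6·14=84, M3→Dover 8·5=40, M4→Dover 8·6=48. Service 272; fixed 15; total 287.
Difference: |200 − 287| = 87.

Proposal X is cheaper by 87.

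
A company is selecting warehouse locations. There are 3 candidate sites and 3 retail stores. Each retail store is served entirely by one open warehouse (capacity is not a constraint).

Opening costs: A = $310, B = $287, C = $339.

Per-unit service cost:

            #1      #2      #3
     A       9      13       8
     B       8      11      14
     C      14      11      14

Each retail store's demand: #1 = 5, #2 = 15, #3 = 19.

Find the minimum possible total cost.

Minimum total cost: 702

For any fixed open set, each retail store goes to its cheapest open site; total = fixed + service.
{A}: #1→A 9·5=45, #2→A 13·15=195, #3→A 8·19=152. Service 392; fixed 310; total 702.
{B}: #1→B 8·5=40, #2→B 11·15=165, #3→B 14·19=266. Service 471; fixed 287; total 758.
{C}: #1→C 14·5=70, #2→C 11·15=165, #3→C 14·19=266. Service 501; fixed 339; total 840.
{A, B, C}: #1→B 8·5=40, #2→B 11·15=165, #3→A 8·19=152. Service 357; fixed 936; total 1293.
No other subset beats 702.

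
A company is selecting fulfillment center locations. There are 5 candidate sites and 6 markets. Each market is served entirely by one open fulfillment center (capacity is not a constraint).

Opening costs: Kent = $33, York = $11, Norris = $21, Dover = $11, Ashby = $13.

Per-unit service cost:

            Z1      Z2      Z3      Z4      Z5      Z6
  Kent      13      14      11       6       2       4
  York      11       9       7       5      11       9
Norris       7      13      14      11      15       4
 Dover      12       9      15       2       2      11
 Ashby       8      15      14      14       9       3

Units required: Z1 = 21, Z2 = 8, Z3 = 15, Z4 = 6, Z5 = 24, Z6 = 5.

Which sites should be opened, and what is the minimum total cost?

Open York, Norris and Dover; minimum total cost 447.

For any fixed open set, each market goes to its cheapest open site; total = fixed + service.
{York, Norris, Dover}: Z1→Norris 7·21=147, Z2→York 9·8=72, Z3→York 7·15=105, Z4→Dover 2·6=12, Z5→Dover 2·24=48, Z6→Norris 4·5=20. Service 404; fixed 43; total 447.
{York, Norris, Dover, Ashby}: service 399 + fixed 56 = 455
{York, Dover, Ashby}: service 420 + fixed 35 = 455
{Kent, York, Norris, Dover, Ashby}: service 399 + fixed 89 = 488
No other subset beats 447.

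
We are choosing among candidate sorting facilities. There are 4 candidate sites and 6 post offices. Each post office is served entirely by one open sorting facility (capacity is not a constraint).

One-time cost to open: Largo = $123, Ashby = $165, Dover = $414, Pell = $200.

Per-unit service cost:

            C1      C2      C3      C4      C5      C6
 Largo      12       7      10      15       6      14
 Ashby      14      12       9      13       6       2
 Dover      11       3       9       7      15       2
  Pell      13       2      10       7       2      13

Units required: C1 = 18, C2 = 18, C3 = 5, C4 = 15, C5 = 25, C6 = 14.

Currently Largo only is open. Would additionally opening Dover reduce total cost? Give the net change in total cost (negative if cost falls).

Current service cost with {Largo}: 963.
Adding Dover: each post office re-picks its cheapest; new service cost 580, saving 383.
Extra fixed cost: 414. Net change = 414 − 383 = 31.
(Totals: 1086 → 1117.)

No — net change +31 (cost rises by 31).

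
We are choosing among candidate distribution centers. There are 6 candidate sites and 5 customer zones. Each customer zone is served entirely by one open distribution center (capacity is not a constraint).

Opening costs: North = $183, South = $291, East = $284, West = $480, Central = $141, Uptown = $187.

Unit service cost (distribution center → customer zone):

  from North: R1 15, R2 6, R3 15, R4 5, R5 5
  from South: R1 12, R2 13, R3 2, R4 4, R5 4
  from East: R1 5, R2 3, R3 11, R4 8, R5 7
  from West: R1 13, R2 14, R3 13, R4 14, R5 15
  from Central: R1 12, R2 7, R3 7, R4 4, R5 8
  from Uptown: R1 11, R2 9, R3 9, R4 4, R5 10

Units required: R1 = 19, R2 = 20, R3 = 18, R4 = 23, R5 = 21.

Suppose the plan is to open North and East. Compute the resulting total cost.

Total cost: 1040

Each customer zone is assigned to its cheapest site among the open ones.
{North, East}: R1→East 5·19=95, R2→East 3·20=60, R3→East 11·18=198, R4→North 5·23=115, R5→North 5·21=105. Service 573; fixed 467; total 1040.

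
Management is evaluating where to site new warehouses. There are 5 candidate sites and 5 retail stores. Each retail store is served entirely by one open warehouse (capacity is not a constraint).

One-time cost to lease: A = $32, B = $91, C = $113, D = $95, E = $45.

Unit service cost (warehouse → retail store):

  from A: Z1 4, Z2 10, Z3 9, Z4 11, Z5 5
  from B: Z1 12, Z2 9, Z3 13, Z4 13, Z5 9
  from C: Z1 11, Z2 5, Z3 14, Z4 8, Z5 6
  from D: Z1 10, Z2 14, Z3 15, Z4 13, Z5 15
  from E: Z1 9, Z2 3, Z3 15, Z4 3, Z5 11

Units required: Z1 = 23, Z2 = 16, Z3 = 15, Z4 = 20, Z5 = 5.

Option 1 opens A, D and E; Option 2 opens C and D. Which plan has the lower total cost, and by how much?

Option 1 is cheaper by 386.

Option 1: {A, D, E}: Z1→A 4·23=92, Z2→E 3·16=48, Z3→A 9·15=135, Z4→E 3·20=60, Z5→A 5·5=25. Service 360; fixed 172; total 532.
Option 2: {C, D}: Z1→D 10·23=230, Z2→C 5·16=80, Z3→C 14·15=210, Z4→C 8·20=160, Z5→C 6·5=30. Service 710; fixed 208; total 918.
Difference: |532 − 918| = 386.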